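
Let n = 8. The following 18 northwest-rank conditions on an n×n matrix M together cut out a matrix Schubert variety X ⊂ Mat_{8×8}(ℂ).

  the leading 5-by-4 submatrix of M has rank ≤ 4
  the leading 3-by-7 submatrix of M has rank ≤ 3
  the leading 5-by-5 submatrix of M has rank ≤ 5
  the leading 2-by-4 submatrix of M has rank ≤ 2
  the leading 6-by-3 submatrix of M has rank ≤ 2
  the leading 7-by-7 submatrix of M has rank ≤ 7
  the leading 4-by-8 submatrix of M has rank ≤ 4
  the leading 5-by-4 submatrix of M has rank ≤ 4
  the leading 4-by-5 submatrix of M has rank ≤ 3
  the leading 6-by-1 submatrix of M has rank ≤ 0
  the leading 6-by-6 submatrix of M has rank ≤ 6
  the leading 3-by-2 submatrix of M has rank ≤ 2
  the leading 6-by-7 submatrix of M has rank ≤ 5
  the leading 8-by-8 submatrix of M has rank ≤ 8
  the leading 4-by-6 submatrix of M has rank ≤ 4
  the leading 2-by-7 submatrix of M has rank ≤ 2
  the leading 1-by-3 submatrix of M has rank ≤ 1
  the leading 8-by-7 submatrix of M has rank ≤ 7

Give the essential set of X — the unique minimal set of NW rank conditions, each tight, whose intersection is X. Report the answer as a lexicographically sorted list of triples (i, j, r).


The tightest implied rank at each (i,j), from the 18 conditions:

  0, 1, 1, 1, 1, 1, 1, 1
  0, 1, 2, 2, 2, 2, 2, 2
  0, 1, 2, 3, 3, 3, 3, 3
  0, 1, 2, 3, 3, 4, 4, 4
  0, 1, 2, 3, 4, 5, 5, 5
  0, 1, 2, 3, 4, 5, 5, 6
  1, 2, 3, 4, 5, 6, 6, 7
  1, 2, 3, 4, 5, 6, 7, 8

second differences of R give the permutation w = (2, 3, 4, 6, 5, 8, 1, 7).

3 SE-corners of the 8-cell Rothe diagram give Ess(w):

[(4, 5, 3), (6, 1, 0), (6, 7, 5)]


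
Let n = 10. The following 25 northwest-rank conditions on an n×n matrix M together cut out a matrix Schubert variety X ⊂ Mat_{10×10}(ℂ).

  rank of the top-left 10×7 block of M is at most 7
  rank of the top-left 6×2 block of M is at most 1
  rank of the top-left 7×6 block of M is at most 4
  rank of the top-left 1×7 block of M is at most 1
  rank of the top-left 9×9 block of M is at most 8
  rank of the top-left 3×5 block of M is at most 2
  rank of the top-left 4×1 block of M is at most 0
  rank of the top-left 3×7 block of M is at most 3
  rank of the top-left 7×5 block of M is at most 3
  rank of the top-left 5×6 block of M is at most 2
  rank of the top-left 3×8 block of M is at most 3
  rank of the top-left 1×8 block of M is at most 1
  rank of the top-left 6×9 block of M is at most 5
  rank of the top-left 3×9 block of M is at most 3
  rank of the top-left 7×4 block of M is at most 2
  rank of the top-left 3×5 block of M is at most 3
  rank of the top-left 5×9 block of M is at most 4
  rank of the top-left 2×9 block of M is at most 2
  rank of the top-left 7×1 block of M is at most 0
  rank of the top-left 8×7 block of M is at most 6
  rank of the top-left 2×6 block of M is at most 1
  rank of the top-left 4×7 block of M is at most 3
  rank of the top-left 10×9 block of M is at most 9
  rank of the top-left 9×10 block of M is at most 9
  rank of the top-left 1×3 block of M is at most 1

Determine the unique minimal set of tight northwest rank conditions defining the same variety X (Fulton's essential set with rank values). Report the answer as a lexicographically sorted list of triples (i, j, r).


Recovering R(i,j) via the rank-extension bound from the 25 conditions:

  row 1: 0, 1, 1, 1, 1, 1, 1, 1, 1, 1
  row 2: 0, 1, 1, 1, 1, 1, 2, 2, 2, 2
  row 3: 0, 1, 2, 2, 2, 2, 3, 3, 3, 3
  row 4: 0, 1, 2, 2, 2, 2, 3, 4, 4, 4
  row 5: 0, 1, 2, 2, 2, 2, 3, 4, 4, 5
  row 6: 0, 1, 2, 2, 3, 3, 4, 5, 5, 6
  row 7: 0, 1, 2, 2, 3, 4, 5, 6, 6, 7
  row 8: 1, 2, 3, 3, 4, 5, 6, 7, 7, 8
  row 9: 1, 2, 3, 4, 5, 6, 7, 8, 8, 9
  row 10: 1, 2, 3, 4, 5, 6, 7, 8, 9, 10

giving w = (2, 7, 3, 8, 10, 5, 6, 1, 4, 9) via Δ²R.

|D(w)|=20, |Ess(w)|=5:

[(2, 6, 1), (5, 6, 2), (5, 9, 4), (7, 1, 0), (7, 4, 2)]


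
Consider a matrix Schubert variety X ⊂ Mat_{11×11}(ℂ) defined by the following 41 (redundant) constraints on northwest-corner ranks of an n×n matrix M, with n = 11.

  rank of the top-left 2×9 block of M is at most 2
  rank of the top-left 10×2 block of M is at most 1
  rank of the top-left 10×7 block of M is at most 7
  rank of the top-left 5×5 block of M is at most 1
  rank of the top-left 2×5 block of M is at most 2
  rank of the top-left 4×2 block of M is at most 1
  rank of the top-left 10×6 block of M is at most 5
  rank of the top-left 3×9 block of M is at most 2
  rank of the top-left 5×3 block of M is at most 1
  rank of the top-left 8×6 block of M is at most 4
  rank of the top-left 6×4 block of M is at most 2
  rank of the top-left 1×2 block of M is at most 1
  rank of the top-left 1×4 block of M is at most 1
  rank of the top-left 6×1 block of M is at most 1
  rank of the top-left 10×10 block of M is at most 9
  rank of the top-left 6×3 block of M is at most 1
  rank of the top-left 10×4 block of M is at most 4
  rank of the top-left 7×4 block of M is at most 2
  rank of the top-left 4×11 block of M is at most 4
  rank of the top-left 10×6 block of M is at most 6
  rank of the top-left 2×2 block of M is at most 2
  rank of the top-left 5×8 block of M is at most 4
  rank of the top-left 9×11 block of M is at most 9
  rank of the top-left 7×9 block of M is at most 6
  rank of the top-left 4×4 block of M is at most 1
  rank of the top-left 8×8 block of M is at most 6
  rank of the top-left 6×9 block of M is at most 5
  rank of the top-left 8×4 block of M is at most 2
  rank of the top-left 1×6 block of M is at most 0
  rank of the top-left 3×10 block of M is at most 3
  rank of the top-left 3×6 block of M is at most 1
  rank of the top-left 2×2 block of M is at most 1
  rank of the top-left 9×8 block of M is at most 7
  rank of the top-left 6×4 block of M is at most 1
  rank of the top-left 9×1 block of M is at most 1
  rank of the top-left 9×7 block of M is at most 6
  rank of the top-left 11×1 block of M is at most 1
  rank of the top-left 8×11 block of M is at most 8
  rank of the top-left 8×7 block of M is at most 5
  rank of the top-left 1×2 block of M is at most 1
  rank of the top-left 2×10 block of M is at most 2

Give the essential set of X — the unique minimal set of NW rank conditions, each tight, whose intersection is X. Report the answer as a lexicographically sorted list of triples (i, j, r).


Rank table r_w(11×11) implied by the 41 constraints:

  R[1]: 0 0 0 0 0 0 1 1 1 1 1
  R[2]: 1 1 1 1 1 1 2 2 2 2 2
  R[3]: 1 1 1 1 1 1 2 2 2 3 3
  R[4]: 1 1 1 1 1 2 3 3 3 4 4
  R[5]: 1 1 1 1 1 2 3 4 4 5 5
  R[6]: 1 1 1 1 2 3 4 5 5 6 6
  R[7]: 1 1 2 2 3 4 5 6 6 7 7
  R[8]: 1 1 2 2 3 4 5 6 7 8 8
  R[9]: 1 1 2 3 4 5 6 7 8 9 9
  R[10]: 1 1 2 3 4 5 6 7 8 9 10
  R[11]: 1 2 3 4 5 6 7 8 9 10 11

so w = (7, 1, 10, 6, 8, 5, 3, 9, 4, 11, 2).

Rothe diagram D(w) (29 cells), 7 SE-corners (essential conditions):

[(1, 6, 0), (3, 6, 1), (3, 9, 2), (5, 5, 1), (6, 4, 1), (8, 4, 2), (10, 2, 1)]


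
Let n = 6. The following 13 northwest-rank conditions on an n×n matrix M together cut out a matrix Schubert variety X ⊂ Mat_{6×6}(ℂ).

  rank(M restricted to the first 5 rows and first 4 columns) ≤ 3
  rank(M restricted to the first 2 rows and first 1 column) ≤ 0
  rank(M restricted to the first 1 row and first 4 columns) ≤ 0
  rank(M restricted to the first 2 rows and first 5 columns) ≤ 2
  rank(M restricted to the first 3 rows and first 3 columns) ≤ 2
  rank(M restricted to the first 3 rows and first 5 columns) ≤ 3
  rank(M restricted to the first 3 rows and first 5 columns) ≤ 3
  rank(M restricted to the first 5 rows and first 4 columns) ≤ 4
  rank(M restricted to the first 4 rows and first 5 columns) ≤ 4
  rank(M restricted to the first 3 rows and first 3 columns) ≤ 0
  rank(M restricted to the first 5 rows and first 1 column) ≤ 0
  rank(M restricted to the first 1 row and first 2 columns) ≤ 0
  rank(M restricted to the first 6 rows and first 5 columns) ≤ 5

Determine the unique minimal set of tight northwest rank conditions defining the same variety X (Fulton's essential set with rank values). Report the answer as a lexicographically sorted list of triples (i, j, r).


Recovering R(i,j) via the rank-extension bound from the 13 conditions:

  row 1: 0, 0, 0, 0, 1, 1
  row 2: 0, 0, 0, 1, 2, 2
  row 3: 0, 0, 0, 1, 2, 3
  row 4: 0, 1, 1, 2, 3, 4
  row 5: 0, 1, 2, 3, 4, 5
  row 6: 1, 2, 3, 4, 5, 6

second differences of R give the permutation w = (5, 4, 6, 2, 3, 1).

ℓ(w)=12; the 3 essential cells (i,j,r):

[(1, 4, 0), (3, 3, 0), (5, 1, 0)]


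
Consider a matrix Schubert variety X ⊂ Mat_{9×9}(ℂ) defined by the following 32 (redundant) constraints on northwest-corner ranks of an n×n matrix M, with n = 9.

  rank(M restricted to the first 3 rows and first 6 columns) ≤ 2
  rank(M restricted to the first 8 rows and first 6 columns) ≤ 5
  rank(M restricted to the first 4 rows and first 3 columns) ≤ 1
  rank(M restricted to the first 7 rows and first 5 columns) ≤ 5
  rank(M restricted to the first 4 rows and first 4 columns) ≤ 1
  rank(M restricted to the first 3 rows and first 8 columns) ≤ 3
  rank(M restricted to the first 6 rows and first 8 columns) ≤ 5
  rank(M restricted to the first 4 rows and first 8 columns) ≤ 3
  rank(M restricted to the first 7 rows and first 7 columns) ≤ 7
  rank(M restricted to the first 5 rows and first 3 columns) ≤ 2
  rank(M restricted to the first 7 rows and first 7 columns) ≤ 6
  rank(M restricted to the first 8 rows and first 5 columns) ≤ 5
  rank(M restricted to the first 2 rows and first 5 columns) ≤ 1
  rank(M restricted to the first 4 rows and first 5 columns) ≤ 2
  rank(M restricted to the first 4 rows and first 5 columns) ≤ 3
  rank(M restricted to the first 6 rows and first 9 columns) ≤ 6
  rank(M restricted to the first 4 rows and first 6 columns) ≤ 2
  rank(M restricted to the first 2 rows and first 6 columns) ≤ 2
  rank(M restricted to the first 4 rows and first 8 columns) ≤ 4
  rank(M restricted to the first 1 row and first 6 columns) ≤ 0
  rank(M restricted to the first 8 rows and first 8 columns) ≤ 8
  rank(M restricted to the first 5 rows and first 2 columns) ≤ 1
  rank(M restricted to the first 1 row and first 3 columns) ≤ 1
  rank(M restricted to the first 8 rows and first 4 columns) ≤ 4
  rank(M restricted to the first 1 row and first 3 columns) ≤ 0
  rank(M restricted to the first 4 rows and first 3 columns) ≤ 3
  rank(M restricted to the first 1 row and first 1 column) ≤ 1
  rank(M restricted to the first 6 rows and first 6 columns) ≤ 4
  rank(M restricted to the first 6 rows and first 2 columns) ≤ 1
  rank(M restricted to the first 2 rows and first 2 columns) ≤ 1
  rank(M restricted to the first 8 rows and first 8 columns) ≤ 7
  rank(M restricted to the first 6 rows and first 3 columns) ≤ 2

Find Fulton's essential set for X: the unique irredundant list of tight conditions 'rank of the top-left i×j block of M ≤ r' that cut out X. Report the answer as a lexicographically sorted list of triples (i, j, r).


Rank table r_w(9×9) implied by the 32 constraints:

  R[1]: 0 0 0 0 0 0 1 1 1
  R[2]: 1 1 1 1 1 1 2 2 2
  R[3]: 1 1 1 1 2 2 3 3 3
  R[4]: 1 1 1 1 2 2 3 3 4
  R[5]: 1 1 2 2 3 3 4 4 5
  R[6]: 1 1 2 3 4 4 5 5 6
  R[7]: 1 2 3 4 5 5 6 6 7
  R[8]: 1 2 3 4 5 5 6 7 8
  R[9]: 1 2 3 4 5 6 7 8 9

hence w(1..9) = (7, 1, 5, 9, 3, 4, 2, 8, 6).

Rothe diagram D(w) (17 cells), 6 SE-corners (essential conditions):

[(1, 6, 0), (4, 4, 1), (4, 6, 2), (4, 8, 3), (6, 2, 1), (8, 6, 5)]


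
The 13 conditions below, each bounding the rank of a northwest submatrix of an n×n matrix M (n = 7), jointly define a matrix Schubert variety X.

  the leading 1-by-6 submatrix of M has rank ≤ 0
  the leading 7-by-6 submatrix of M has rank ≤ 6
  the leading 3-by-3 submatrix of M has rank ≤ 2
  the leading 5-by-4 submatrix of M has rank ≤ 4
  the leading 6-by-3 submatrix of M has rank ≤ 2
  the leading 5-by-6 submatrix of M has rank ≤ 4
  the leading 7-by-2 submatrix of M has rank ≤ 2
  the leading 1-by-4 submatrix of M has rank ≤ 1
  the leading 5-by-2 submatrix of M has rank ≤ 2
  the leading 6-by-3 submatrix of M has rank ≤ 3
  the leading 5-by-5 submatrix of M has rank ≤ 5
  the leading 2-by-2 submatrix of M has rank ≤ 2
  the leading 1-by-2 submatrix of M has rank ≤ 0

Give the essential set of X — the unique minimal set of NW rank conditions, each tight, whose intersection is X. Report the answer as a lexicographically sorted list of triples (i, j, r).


Recovering R(i,j) via the rank-extension bound from the 13 conditions:

  0  0  0  0  0  0  1
  1  1  1  1  1  1  2
  1  2  2  2  2  2  3
  1  2  2  3  3  3  4
  1  2  2  3  4  4  5
  1  2  2  3  4  5  6
  1  2  3  4  5  6  7

the unique w with this rank table is (7, 1, 2, 4, 5, 6, 3).

Fulton essential set (2 of the 9 Rothe cells):

[(1, 6, 0), (6, 3, 2)]


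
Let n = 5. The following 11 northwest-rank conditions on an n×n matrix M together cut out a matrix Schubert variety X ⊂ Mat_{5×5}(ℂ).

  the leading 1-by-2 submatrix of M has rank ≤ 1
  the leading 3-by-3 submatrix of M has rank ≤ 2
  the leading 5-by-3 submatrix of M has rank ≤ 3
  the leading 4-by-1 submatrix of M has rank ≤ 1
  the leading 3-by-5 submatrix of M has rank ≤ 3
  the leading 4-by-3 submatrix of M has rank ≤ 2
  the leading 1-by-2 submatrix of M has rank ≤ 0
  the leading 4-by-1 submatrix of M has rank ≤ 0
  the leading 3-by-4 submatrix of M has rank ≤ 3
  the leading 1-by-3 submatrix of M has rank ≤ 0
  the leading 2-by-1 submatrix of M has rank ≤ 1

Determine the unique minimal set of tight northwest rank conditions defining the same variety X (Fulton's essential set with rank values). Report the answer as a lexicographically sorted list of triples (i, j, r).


Recovering R(i,j) via the rank-extension bound from the 11 conditions:

  i=1: 0  0  0  1  1
  i=2: 0  1  1  2  2
  i=3: 0  1  2  3  3
  i=4: 0  1  2  3  4
  i=5: 1  2  3  4  5

giving w = (4, 2, 3, 5, 1) via Δ²R.

|D(w)|=6, |Ess(w)|=2:

[(1, 3, 0), (4, 1, 0)]


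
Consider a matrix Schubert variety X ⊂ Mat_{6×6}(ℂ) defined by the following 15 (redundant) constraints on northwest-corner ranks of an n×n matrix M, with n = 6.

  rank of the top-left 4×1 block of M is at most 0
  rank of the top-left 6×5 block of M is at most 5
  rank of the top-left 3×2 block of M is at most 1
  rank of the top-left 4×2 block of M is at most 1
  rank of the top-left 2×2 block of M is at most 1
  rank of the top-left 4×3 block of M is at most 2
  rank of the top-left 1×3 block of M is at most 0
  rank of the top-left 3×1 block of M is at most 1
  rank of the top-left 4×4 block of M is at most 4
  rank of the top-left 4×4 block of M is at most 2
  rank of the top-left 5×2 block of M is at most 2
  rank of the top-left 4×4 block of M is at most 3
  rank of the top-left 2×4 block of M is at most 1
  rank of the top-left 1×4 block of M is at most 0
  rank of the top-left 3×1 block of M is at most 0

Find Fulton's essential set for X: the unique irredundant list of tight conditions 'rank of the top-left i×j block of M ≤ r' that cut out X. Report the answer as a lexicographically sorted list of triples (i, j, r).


Reconstructing r_w from the 15 given conditions:

  row 1: 0 | 0 | 0 | 0 | 1 | 1
  row 2: 0 | 1 | 1 | 1 | 2 | 2
  row 3: 0 | 1 | 2 | 2 | 3 | 3
  row 4: 0 | 1 | 2 | 2 | 3 | 4
  row 5: 1 | 2 | 3 | 3 | 4 | 5
  row 6: 1 | 2 | 3 | 4 | 5 | 6

giving w = (5, 2, 3, 6, 1, 4) via Δ²R.

D(w) has 8 cells with 3 SE-corners; essential set:

[(1, 4, 0), (4, 1, 0), (4, 4, 2)]


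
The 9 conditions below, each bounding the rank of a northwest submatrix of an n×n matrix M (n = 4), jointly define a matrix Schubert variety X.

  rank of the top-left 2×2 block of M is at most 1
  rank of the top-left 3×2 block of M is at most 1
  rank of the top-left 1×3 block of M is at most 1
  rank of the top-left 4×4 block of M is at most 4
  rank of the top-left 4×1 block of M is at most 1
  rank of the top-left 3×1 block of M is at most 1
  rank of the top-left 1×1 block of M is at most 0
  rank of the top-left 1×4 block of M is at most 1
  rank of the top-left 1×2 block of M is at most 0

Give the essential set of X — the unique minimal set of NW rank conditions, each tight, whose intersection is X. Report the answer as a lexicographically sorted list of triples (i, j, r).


Reconstructing r_w from the 9 given conditions:

  0 0 1 1
  1 1 2 2
  1 1 2 3
  1 2 3 4

the unique w with this rank table is (3, 1, 4, 2).

Rothe diagram D(w) (3 cells), 2 SE-corners (essential conditions):

[(1, 2, 0), (3, 2, 1)]


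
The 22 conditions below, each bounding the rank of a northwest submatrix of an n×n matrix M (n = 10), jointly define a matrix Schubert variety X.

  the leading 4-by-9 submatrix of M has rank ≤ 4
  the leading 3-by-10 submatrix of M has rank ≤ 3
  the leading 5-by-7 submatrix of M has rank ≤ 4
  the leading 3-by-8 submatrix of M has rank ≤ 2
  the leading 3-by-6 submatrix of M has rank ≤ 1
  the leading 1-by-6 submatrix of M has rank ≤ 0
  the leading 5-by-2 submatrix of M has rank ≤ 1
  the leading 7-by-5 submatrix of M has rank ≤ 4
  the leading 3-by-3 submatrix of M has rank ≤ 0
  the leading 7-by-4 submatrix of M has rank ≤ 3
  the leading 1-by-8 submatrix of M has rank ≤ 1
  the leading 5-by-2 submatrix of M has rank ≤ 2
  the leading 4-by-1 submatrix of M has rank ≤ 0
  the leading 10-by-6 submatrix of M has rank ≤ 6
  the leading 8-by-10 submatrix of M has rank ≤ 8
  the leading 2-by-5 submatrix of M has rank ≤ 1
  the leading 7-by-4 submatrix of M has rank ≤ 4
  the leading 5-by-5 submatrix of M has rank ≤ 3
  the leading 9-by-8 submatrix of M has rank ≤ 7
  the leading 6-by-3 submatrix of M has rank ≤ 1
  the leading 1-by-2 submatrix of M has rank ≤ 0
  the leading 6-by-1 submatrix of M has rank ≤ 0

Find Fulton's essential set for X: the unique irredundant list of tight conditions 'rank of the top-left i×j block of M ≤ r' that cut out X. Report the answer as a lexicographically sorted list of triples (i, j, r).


Rank table r_w(10×10) implied by the 22 constraints:

  i=1: 0, 0, 0, 0, 0, 0, 1, 1, 1, 1
  i=2: 0, 0, 0, 1, 1, 1, 2, 2, 2, 2
  i=3: 0, 0, 0, 1, 1, 1, 2, 2, 3, 3
  i=4: 0, 1, 1, 2, 2, 2, 3, 3, 4, 4
  i=5: 0, 1, 1, 2, 3, 3, 4, 4, 5, 5
  i=6: 0, 1, 1, 2, 3, 4, 5, 5, 6, 6
  i=7: 1, 2, 2, 3, 4, 5, 6, 6, 7, 7
  i=8: 1, 2, 3, 4, 5, 6, 7, 7, 8, 8
  i=9: 1, 2, 3, 4, 5, 6, 7, 7, 8, 9
  i=10: 1, 2, 3, 4, 5, 6, 7, 8, 9, 10

so w = (7, 4, 9, 2, 5, 6, 1, 3, 10, 8).

|D(w)|=21, |Ess(w)|=7:

[(1, 6, 0), (3, 3, 0), (3, 6, 1), (3, 8, 2), (6, 1, 0), (6, 3, 1), (9, 8, 7)]


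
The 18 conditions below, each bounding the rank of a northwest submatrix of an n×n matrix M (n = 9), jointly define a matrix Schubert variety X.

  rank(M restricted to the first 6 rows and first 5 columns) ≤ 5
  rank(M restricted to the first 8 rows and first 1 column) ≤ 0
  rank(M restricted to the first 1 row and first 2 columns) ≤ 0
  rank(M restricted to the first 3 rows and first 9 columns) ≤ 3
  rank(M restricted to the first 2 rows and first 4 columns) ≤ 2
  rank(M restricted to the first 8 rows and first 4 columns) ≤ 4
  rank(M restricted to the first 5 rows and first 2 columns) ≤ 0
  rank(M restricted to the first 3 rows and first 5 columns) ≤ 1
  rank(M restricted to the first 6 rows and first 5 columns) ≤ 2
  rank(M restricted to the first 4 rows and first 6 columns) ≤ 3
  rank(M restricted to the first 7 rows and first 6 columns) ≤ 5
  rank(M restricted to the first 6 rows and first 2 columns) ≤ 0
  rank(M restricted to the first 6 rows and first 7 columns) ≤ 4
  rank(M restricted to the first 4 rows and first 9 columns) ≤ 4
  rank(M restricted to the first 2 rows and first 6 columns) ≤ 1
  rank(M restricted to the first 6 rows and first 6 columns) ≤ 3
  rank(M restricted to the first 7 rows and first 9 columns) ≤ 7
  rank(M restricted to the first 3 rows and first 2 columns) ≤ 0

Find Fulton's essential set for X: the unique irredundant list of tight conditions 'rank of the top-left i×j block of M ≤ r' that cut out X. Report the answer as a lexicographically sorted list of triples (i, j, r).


Recovering R(i,j) via the rank-extension bound from the 18 conditions:

  row 1: 0 | 0 | 1 | 1 | 1 | 1 | 1 | 1 | 1
  row 2: 0 | 0 | 1 | 1 | 1 | 1 | 2 | 2 | 2
  row 3: 0 | 0 | 1 | 1 | 1 | 2 | 3 | 3 | 3
  row 4: 0 | 0 | 1 | 2 | 2 | 3 | 4 | 4 | 4
  row 5: 0 | 0 | 1 | 2 | 2 | 3 | 4 | 5 | 5
  row 6: 0 | 0 | 1 | 2 | 2 | 3 | 4 | 5 | 6
  row 7: 0 | 1 | 2 | 3 | 3 | 4 | 5 | 6 | 7
  row 8: 0 | 1 | 2 | 3 | 4 | 5 | 6 | 7 | 8
  row 9: 1 | 2 | 3 | 4 | 5 | 6 | 7 | 8 | 9

second differences of R give the permutation w = (3, 7, 6, 4, 8, 9, 2, 5, 1).

ℓ(w)=21; the 5 essential cells (i,j,r):

[(2, 6, 1), (3, 5, 1), (6, 2, 0), (6, 5, 2), (8, 1, 0)]


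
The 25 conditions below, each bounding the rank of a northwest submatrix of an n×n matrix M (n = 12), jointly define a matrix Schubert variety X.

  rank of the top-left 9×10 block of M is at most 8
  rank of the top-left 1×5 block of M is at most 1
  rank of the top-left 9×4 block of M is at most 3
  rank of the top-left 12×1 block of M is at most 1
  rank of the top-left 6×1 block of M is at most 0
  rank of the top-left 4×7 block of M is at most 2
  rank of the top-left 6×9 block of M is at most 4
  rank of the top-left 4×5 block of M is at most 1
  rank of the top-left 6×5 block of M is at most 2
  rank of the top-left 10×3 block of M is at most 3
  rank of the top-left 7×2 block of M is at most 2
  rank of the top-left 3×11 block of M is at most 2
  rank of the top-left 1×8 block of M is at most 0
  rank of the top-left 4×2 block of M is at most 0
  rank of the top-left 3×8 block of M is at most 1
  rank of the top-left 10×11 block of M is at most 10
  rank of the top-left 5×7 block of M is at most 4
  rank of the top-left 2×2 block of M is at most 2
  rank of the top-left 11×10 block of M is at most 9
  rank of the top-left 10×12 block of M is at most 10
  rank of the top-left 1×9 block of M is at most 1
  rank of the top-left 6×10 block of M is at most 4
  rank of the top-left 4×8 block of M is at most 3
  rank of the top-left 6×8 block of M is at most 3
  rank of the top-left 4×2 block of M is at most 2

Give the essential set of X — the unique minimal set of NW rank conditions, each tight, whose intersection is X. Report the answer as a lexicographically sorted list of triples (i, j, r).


Reconstructing r_w from the 25 given conditions:

  0  0  0  0  0  0  0  0  1  1  1  1
  0  0  1  1  1  1  1  1  2  2  2  2
  0  0  1  1  1  1  1  1  2  2  2  3
  0  0  1  1  1  2  2  2  3  3  3  4
  0  1  2  2  2  3  3  3  4  4  4  5
  0  1  2  2  2  3  3  3  4  4  5  6
  1  2  3  3  3  4  4  4  5  5  6  7
  1  2  3  3  4  5  5  5  6  6  7  8
  1  2  3  3  4  5  6  6  7  7  8  9
  1  2  3  4  5  6  7  7  8  8  9  10
  1  2  3  4  5  6  7  8  9  9  10  11
  1  2  3  4  5  6  7  8  9  10  11  12

so w = (9, 3, 12, 6, 2, 11, 1, 5, 7, 4, 8, 10).

10 SE-corners of the 32-cell Rothe diagram give Ess(w):

[(1, 8, 0), (3, 8, 1), (3, 11, 2), (4, 2, 0), (4, 5, 1), (6, 1, 0), (6, 5, 2), (6, 8, 3), (6, 10, 4), (9, 4, 3)]


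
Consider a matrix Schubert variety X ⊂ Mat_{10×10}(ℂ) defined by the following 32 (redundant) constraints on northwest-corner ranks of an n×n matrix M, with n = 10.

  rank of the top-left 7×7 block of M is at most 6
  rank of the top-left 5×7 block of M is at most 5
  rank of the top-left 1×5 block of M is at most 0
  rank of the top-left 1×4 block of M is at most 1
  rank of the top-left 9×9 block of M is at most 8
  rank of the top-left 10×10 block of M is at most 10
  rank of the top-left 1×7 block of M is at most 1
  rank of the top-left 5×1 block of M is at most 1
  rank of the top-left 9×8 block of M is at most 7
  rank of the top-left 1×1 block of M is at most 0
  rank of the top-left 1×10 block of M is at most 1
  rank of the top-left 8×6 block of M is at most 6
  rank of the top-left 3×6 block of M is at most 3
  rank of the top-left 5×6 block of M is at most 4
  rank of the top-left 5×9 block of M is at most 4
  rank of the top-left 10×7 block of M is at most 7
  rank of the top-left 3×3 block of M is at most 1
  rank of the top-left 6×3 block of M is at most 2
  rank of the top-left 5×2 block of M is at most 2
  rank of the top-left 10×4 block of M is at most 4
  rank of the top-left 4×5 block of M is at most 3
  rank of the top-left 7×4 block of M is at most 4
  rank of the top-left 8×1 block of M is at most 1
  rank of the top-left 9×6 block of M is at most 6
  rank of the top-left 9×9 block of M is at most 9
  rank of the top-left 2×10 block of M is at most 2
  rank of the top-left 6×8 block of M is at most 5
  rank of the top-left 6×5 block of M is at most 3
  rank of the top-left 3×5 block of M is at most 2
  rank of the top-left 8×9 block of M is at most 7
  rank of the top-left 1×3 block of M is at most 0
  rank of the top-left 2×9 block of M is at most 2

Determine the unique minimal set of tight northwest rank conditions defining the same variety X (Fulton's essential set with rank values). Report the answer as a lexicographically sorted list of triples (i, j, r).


Propagating the 32 rank bounds to every northwest block:

  0  0  0  0  0  1  1  1  1  1
  1  1  1  1  1  2  2  2  2  2
  1  1  1  2  2  3  3  3  3  3
  1  2  2  3  3  4  4  4  4  4
  1  2  2  3  3  4  4  4  4  5
  1  2  2  3  3  4  5  5  5  6
  1  2  3  4  4  5  6  6  6  7
  1  2  3  4  5  6  7  7  7  8
  1  2  3  4  5  6  7  7  8  9
  1  2  3  4  5  6  7  8  9  10

giving w = (6, 1, 4, 2, 10, 7, 3, 5, 9, 8) via Δ²R.

6 SE-corners of the 15-cell Rothe diagram give Ess(w):

[(1, 5, 0), (3, 3, 1), (5, 9, 4), (6, 3, 2), (6, 5, 3), (9, 8, 7)]


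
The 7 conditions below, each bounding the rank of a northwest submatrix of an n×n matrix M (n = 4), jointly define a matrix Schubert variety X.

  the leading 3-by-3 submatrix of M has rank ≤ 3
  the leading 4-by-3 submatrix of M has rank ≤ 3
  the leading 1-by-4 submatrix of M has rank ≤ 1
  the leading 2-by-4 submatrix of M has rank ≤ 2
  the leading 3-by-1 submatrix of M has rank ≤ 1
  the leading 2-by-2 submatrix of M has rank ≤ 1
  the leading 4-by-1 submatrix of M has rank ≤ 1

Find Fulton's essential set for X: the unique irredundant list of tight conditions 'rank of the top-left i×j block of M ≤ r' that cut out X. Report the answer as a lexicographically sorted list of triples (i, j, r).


Reconstructing r_w from the 7 given conditions:

  row 1: 1, 1, 1, 1
  row 2: 1, 1, 2, 2
  row 3: 1, 2, 3, 3
  row 4: 1, 2, 3, 4

reading off 1-entries of Δ²R: w = (1, 3, 2, 4).

|D(w)|=1, |Ess(w)|=1:

[(2, 2, 1)]


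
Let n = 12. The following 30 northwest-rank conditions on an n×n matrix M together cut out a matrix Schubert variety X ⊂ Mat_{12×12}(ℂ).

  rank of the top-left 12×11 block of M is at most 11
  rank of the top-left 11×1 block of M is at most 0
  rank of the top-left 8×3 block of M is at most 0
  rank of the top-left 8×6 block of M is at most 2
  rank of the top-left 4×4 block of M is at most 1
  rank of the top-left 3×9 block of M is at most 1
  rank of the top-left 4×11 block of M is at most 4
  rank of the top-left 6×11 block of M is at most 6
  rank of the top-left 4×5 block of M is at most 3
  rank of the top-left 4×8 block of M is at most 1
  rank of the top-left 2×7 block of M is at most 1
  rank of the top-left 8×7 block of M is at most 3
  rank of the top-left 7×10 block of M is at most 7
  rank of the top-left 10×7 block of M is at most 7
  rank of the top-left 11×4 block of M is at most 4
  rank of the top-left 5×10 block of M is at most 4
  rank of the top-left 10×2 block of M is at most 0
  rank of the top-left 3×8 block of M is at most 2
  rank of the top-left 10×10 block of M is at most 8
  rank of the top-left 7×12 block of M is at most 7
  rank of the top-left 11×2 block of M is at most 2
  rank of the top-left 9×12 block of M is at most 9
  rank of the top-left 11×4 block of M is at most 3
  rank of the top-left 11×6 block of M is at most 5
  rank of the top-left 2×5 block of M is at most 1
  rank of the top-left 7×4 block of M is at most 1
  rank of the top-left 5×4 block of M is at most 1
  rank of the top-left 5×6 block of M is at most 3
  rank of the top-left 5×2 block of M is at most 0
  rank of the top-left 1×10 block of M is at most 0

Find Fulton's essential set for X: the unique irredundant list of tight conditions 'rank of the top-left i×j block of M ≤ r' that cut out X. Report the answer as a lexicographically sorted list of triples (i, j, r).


Rank table r_w(12×12) implied by the 30 constraints:

  0 0 0 0 0 0 0 0 0 0 1 1
  0 0 0 1 1 1 1 1 1 1 2 2
  0 0 0 1 1 1 1 1 1 2 3 3
  0 0 0 1 1 1 1 1 2 3 4 4
  0 0 0 1 2 2 2 2 3 4 5 5
  0 0 0 1 2 2 3 3 4 5 6 6
  0 0 0 1 2 2 3 4 5 6 7 7
  0 0 0 1 2 2 3 4 5 6 7 8
  0 0 1 2 3 3 4 5 6 7 8 9
  0 0 1 2 3 4 5 6 7 8 9 10
  0 1 2 3 4 5 6 7 8 9 10 11
  1 2 3 4 5 6 7 8 9 10 11 12

second differences of R give the permutation w = (11, 4, 10, 9, 5, 7, 8, 12, 3, 6, 2, 1).

|D(w)|=48, |Ess(w)|=7:

[(1, 10, 0), (3, 9, 1), (4, 8, 1), (8, 3, 0), (8, 6, 2), (10, 2, 0), (11, 1, 0)]


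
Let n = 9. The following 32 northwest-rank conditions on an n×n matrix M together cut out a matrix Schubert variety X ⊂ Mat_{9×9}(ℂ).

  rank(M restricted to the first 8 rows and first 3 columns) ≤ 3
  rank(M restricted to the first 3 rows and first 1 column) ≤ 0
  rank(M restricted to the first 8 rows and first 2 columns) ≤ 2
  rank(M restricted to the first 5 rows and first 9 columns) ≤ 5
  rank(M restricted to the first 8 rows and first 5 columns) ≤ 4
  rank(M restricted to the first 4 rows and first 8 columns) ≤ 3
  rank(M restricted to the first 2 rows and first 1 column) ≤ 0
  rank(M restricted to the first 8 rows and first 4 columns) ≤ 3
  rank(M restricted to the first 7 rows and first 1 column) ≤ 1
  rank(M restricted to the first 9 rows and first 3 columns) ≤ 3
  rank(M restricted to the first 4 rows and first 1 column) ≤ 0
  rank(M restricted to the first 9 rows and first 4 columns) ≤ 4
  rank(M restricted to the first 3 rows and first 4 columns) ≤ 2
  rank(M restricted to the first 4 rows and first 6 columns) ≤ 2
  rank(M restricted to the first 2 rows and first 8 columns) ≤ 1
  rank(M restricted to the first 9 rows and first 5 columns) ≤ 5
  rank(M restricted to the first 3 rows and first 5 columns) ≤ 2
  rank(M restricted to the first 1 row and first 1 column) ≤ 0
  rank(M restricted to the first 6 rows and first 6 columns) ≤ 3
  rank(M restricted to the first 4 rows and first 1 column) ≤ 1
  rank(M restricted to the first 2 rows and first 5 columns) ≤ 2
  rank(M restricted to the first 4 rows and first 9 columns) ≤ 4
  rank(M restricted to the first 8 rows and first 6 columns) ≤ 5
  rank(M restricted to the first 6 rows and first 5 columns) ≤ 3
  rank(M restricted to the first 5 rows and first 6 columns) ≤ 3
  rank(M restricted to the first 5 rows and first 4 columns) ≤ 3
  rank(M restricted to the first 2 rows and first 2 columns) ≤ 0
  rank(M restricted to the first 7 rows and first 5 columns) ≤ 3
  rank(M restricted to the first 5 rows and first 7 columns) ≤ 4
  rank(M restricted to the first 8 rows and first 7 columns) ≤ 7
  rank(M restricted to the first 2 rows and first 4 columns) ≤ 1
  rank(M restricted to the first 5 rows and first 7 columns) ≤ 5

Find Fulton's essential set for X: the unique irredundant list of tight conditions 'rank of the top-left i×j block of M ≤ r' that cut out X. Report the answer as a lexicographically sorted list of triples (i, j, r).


Rank table r_w(9×9) implied by the 32 constraints:

  R[1]: 0 0 1 1 1 1 1 1 1
  R[2]: 0 0 1 1 1 1 1 1 2
  R[3]: 0 1 2 2 2 2 2 2 3
  R[4]: 0 1 2 2 2 2 3 3 4
  R[5]: 1 2 3 3 3 3 4 4 5
  R[6]: 1 2 3 3 3 3 4 5 6
  R[7]: 1 2 3 3 3 4 5 6 7
  R[8]: 1 2 3 3 4 5 6 7 8
  R[9]: 1 2 3 4 5 6 7 8 9

hence w(1..9) = (3, 9, 2, 7, 1, 8, 6, 5, 4).

ℓ(w)=20; the 7 essential cells (i,j,r):

[(2, 2, 0), (2, 8, 1), (4, 1, 0), (4, 6, 2), (6, 6, 3), (7, 5, 3), (8, 4, 3)]


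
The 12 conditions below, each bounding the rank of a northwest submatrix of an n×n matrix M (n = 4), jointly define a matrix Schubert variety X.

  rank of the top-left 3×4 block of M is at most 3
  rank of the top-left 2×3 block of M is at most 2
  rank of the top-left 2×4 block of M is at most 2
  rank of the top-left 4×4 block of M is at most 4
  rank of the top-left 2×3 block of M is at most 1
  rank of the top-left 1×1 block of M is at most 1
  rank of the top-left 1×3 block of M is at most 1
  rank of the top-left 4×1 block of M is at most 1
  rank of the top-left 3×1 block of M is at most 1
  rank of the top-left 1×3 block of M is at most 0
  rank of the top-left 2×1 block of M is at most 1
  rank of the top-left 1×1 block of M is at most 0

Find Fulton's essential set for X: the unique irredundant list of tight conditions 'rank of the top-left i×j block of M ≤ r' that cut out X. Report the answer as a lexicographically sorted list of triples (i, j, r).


Reconstructing r_w from the 12 given conditions:

  R[1]: 0 0 0 1
  R[2]: 1 1 1 2
  R[3]: 1 2 2 3
  R[4]: 1 2 3 4

reading off 1-entries of Δ²R: w = (4, 1, 2, 3).

Fulton essential set (1 of the 3 Rothe cells):

[(1, 3, 0)]


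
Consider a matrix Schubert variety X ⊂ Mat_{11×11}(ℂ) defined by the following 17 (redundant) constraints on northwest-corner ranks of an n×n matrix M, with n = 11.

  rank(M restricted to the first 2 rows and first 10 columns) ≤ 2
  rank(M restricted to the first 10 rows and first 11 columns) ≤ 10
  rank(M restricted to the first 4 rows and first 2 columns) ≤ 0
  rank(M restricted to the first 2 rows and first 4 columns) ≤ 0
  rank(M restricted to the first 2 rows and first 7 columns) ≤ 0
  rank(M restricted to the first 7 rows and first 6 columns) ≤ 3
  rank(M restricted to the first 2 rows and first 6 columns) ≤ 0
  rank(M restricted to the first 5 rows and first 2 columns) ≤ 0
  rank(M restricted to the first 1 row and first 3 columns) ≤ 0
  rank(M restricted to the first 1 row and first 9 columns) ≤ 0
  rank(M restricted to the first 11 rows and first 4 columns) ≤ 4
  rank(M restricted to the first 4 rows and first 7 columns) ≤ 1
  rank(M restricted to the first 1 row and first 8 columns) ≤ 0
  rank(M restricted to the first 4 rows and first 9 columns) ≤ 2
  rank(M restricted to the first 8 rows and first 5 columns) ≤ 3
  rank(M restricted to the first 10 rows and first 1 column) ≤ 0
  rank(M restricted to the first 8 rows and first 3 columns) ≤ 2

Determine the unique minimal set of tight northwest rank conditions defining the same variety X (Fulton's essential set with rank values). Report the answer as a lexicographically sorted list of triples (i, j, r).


The tightest implied rank at each (i,j), from the 17 conditions:

  i=1: 0 0 0 0 0 0 0 0 0 1 1
  i=2: 0 0 0 0 0 0 0 1 1 2 2
  i=3: 0 0 1 1 1 1 1 2 2 3 3
  i=4: 0 0 1 1 1 1 1 2 2 3 4
  i=5: 0 0 1 2 2 2 2 3 3 4 5
  i=6: 0 1 2 3 3 3 3 4 4 5 6
  i=7: 0 1 2 3 3 3 4 5 5 6 7
  i=8: 0 1 2 3 3 4 5 6 6 7 8
  i=9: 0 1 2 3 4 5 6 7 7 8 9
  i=10: 0 1 2 3 4 5 6 7 8 9 10
  i=11: 1 2 3 4 5 6 7 8 9 10 11

so w = (10, 8, 3, 11, 4, 2, 7, 6, 5, 9, 1).

Fulton essential set (8 of the 35 Rothe cells):

[(1, 9, 0), (2, 7, 0), (4, 7, 1), (4, 9, 2), (5, 2, 0), (7, 6, 3), (8, 5, 3), (10, 1, 0)]


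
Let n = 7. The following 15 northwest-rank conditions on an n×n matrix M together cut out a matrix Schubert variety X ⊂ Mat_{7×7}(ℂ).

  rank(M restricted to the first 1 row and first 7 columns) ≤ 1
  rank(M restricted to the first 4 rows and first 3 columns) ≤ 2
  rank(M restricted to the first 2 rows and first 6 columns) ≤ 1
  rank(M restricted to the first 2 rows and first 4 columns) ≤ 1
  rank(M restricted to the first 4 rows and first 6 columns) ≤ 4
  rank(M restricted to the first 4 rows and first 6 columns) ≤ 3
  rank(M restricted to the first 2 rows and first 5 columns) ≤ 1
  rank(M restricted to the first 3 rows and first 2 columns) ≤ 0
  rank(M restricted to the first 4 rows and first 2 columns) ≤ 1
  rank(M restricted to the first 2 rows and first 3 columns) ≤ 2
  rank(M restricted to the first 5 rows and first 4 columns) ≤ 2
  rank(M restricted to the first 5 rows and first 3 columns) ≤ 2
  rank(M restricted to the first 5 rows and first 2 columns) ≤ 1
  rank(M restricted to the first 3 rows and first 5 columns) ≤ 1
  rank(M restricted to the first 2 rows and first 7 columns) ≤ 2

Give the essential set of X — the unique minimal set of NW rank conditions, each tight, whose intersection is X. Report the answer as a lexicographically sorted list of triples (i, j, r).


Reconstructing r_w from the 15 given conditions:

  0, 0, 1, 1, 1, 1, 1
  0, 0, 1, 1, 1, 1, 2
  0, 0, 1, 1, 1, 2, 3
  1, 1, 2, 2, 2, 3, 4
  1, 1, 2, 2, 3, 4, 5
  1, 2, 3, 3, 4, 5, 6
  1, 2, 3, 4, 5, 6, 7

second differences of R give the permutation w = (3, 7, 6, 1, 5, 2, 4).

D(w) has 13 cells with 5 SE-corners; essential set:

[(2, 6, 1), (3, 2, 0), (3, 5, 1), (5, 2, 1), (5, 4, 2)]


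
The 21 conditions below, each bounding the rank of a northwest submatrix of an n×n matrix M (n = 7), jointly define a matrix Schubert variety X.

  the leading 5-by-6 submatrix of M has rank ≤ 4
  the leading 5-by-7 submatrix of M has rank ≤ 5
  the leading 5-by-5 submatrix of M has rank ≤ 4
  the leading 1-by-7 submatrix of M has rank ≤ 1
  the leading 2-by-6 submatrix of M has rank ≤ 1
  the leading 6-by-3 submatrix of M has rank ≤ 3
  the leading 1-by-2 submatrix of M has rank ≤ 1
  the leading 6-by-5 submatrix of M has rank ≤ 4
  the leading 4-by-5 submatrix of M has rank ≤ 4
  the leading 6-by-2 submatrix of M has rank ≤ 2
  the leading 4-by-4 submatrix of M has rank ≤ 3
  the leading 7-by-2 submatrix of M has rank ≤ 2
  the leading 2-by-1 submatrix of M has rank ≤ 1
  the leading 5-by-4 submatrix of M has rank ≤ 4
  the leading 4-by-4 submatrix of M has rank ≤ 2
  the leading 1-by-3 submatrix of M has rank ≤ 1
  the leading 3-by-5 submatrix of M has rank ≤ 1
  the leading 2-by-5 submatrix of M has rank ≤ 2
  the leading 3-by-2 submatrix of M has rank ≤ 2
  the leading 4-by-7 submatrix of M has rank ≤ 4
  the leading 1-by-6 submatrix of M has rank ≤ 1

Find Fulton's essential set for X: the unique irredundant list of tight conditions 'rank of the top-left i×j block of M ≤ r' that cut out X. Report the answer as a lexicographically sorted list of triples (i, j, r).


Computing R[i][j] = min implied NW-rank bound (n=7, 21 conditions):

  i=1: 1 1 1 1 1 1 1
  i=2: 1 1 1 1 1 1 2
  i=3: 1 1 1 1 1 2 3
  i=4: 1 2 2 2 2 3 4
  i=5: 1 2 3 3 3 4 5
  i=6: 1 2 3 4 4 5 6
  i=7: 1 2 3 4 5 6 7

giving w = (1, 7, 6, 2, 3, 4, 5) via Δ²R.

ℓ(w)=9; the 2 essential cells (i,j,r):

[(2, 6, 1), (3, 5, 1)]


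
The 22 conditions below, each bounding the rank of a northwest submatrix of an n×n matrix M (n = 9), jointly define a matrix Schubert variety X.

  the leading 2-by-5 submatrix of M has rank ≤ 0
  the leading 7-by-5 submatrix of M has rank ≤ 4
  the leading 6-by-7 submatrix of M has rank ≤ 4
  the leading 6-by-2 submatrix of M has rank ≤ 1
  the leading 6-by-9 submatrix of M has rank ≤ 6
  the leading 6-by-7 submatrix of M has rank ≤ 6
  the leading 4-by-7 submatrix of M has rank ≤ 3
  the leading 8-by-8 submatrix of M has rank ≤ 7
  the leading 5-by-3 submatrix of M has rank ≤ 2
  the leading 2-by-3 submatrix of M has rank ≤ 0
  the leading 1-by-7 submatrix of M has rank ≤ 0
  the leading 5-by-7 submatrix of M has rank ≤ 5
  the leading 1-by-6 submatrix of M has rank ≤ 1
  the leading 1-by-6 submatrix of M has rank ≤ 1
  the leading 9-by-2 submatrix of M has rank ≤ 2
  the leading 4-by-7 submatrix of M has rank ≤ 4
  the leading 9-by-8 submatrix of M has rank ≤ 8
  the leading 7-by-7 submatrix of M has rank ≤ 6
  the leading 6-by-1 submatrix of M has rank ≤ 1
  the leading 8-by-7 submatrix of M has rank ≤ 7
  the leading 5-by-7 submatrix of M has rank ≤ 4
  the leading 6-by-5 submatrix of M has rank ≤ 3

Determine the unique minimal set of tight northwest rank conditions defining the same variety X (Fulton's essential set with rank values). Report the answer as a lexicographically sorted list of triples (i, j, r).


Propagating the 22 rank bounds to every northwest block:

  i=1: 0 0 0 0 0 0 0 1 1
  i=2: 0 0 0 0 0 1 1 2 2
  i=3: 1 1 1 1 1 2 2 3 3
  i=4: 1 1 2 2 2 3 3 4 4
  i=5: 1 1 2 3 3 4 4 5 5
  i=6: 1 1 2 3 3 4 4 5 6
  i=7: 1 2 3 4 4 5 5 6 7
  i=8: 1 2 3 4 5 6 6 7 8
  i=9: 1 2 3 4 5 6 7 8 9

the unique w with this rank table is (8, 6, 1, 3, 4, 9, 2, 5, 7).

D(w) has 17 cells with 5 SE-corners; essential set:

[(1, 7, 0), (2, 5, 0), (6, 2, 1), (6, 5, 3), (6, 7, 4)]
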